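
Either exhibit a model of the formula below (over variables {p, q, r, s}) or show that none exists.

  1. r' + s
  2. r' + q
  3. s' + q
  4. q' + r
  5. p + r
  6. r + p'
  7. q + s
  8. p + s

Suppose r = 1.
(s) alone gives s = 1.
(q) alone gives q = 1.
Every clause is now satisfied; p is unconstrained.

p=0; q=1; r=1; s=1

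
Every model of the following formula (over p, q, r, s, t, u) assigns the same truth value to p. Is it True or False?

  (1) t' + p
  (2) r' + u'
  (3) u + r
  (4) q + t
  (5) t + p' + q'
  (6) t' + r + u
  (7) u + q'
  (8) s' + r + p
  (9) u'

Suppose p = 0.
(t') alone gives t = 0.
(q) alone gives q = 1.
(u) alone gives u = 1.
That conflicts with the unit clause (u').
So every satisfying assignment has p = True.

True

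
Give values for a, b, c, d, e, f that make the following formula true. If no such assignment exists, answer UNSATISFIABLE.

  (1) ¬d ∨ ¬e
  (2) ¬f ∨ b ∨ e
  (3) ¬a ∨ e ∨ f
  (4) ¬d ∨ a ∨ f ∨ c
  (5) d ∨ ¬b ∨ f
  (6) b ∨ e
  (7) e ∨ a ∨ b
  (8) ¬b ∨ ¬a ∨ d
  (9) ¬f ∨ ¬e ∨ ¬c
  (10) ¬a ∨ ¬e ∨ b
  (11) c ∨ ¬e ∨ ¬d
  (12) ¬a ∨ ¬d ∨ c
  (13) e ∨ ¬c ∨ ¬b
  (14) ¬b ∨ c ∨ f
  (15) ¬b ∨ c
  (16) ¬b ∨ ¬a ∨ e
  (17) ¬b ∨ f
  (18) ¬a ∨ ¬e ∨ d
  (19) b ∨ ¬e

UNSATISFIABLE

Try d = False.
Try b = False.
From the singleton clause (e), e = True.
That conflicts with the unit clause (¬e).
Backtrack on b: now try b = True.
From the singleton clause (f), f = True.
From the singleton clause (¬a), a = False.
From the singleton clause (c), c = True.
From the singleton clause (¬e), e = False.
That conflicts with the unit clause (e).
Either choice for b ends in contradiction.
Backtrack on d: now try d = True.
From the singleton clause (¬e), e = False.
From the singleton clause (b), b = True.
From the singleton clause (¬c), c = False.
That conflicts with the unit clause (c).
Either choice for d ends in contradiction.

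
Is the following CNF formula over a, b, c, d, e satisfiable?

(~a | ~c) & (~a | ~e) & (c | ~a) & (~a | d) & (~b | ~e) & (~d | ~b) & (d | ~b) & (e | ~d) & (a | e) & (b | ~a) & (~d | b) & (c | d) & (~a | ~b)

Branch on a: set a = 0.
From the singleton clause (e), e = 1.
From the singleton clause (~b), b = 0.
From the singleton clause (~d), d = 0.
From the singleton clause (c), c = 1.
Every clause now holds.
A satisfying assignment: a=0, b=0, c=1, d=0, e=1.

Yes, satisfiable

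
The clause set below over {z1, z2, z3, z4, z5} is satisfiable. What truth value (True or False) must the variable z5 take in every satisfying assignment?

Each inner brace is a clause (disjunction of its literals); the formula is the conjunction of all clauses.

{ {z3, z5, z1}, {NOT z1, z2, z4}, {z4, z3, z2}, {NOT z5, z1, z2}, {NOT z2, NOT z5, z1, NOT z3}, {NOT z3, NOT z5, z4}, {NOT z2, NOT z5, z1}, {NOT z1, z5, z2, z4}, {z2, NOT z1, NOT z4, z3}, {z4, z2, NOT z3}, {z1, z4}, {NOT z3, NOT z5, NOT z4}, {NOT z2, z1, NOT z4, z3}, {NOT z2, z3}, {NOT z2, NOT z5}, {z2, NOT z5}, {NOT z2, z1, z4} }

Suppose z5 = true.
The clause (NOT z2) is unit, so z2 = false.
That conflicts with the unit clause (z2).
So every satisfying assignment has z5 = False.

False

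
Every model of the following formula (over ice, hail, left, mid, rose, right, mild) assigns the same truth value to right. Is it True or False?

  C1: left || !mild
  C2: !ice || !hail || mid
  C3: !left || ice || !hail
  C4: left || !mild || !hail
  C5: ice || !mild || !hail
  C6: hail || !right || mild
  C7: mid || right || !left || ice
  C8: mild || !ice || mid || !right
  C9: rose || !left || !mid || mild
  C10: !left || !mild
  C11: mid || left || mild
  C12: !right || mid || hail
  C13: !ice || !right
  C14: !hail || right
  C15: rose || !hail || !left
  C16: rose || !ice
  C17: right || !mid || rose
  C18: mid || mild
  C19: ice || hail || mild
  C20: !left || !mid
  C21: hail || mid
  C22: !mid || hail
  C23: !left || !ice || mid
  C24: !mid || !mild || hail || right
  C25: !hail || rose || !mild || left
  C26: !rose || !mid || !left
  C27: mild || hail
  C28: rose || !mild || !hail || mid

Suppose right = false.
(!hail) alone gives hail = false.
(mid) alone gives mid = true.
Now (!mid) is unsatisfied and unit — conflict.
So every satisfying assignment has right = True.

True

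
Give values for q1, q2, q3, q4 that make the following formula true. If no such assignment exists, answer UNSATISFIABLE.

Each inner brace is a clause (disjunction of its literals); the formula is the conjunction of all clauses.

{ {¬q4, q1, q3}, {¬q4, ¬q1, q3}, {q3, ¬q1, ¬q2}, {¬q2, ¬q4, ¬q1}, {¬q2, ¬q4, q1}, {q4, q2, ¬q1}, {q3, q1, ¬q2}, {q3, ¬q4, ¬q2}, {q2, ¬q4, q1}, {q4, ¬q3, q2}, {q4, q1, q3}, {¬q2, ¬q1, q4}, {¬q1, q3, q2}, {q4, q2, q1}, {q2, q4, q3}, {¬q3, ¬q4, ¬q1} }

Try q4 = False.
Try q2 = True.
From the singleton clause (¬q1), q1 = False.
From the singleton clause (q3), q3 = True.
Every clause now holds.

q1 ↦ False; q2 ↦ True; q3 ↦ True; q4 ↦ False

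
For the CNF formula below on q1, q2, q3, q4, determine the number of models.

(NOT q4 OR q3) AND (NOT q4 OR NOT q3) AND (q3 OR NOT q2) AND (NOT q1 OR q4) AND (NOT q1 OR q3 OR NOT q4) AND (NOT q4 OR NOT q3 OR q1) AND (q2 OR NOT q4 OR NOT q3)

There are 2^4 = 16 truth assignments over (q1, q2, q3, q4).
Check each against the 7 clauses (columns in the order q1, q2, q3, q4):
  F F F F  ✓ satisfies all
  F F F T  ✗ fails (NOT q4 OR q3)
  F F T F  ✓ satisfies all
  F F T T  ✗ fails (NOT q4 OR NOT q3)
  F T F F  ✗ fails (q3 OR NOT q2)
  F T F T  ✗ fails (NOT q4 OR q3)
  F T T F  ✓ satisfies all
  F T T T  ✗ fails (NOT q4 OR NOT q3)
  T F F F  ✗ fails (NOT q1 OR q4)
  T F F T  ✗ fails (NOT q4 OR q3)
  T F T F  ✗ fails (NOT q1 OR q4)
  T F T T  ✗ fails (NOT q4 OR NOT q3)
  T T F F  ✗ fails (q3 OR NOT q2)
  T T F T  ✗ fails (NOT q4 OR q3)
  T T T F  ✗ fails (NOT q1 OR q4)
  T T T T  ✗ fails (NOT q4 OR NOT q3)
3 of the 16 rows are models.

3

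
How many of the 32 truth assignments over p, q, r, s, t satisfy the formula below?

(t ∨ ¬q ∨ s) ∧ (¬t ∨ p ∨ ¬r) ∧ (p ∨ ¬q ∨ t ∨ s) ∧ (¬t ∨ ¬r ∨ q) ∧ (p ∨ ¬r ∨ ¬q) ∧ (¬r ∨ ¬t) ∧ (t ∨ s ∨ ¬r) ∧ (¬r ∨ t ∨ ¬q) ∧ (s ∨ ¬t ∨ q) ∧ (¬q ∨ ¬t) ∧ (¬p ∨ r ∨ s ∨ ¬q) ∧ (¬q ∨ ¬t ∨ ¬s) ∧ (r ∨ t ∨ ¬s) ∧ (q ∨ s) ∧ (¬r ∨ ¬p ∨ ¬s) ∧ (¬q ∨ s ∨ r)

There are 2^5 = 32 truth assignments over (p, q, r, s, t).
Split on r. With r = True, the clauses containing r are satisfied and ¬r drops from the rest; 1 of the 2^4 = 16 assignments to the other variables satisfy what remains.
With r = False, by the same count on the reduced clause set, 2 assignments work.
Total: 1 + 2 = 3.

3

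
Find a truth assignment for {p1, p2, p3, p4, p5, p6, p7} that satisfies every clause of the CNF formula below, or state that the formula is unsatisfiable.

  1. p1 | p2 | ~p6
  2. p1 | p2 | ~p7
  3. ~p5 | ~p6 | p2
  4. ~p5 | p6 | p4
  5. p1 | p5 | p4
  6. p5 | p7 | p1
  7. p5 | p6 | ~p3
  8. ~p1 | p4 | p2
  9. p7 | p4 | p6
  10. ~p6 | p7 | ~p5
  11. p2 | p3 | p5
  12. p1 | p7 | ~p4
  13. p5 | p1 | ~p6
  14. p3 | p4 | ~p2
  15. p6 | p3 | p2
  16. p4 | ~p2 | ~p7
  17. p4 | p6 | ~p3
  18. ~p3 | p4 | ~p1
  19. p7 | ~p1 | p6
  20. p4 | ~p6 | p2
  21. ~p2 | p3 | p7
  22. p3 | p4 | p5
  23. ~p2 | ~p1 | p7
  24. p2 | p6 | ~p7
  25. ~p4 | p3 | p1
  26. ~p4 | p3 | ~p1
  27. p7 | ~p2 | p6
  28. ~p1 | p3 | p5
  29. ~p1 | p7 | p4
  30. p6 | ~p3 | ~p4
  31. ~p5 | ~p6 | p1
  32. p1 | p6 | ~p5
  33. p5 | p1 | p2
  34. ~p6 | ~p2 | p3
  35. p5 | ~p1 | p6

Branch on p1: set p1 = 1.
Branch on p4: set p4 = 1.
From the singleton clause (p3), p3 = 1.
From the singleton clause (p6), p6 = 1.
Branch on p5: set p5 = 0.
Branch on p2: set p2 = 1.
From the singleton clause (p7), p7 = 1.
This assignment satisfies each clause.

p1 ↦ 1, p2 ↦ 1, p3 ↦ 1, p4 ↦ 1, p5 ↦ 0, p6 ↦ 1, p7 ↦ 1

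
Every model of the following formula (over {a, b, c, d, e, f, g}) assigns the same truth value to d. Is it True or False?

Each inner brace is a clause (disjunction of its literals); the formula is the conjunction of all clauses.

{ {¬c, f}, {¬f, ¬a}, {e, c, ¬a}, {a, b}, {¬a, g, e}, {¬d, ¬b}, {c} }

False

Suppose d = True.
(¬b) alone gives b = False.
(a) alone gives a = True.
(¬f) alone gives f = False.
(¬c) alone gives c = False.
That conflicts with the unit clause (c).
So every satisfying assignment has d = False.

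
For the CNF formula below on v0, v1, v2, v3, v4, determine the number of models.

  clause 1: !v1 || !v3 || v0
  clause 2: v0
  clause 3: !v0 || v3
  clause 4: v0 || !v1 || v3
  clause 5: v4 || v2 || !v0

6

There are 2^5 = 32 truth assignments over (v0, v1, v2, v3, v4).
Split on v4. With v4 = true, the clauses containing v4 are satisfied and !v4 drops from the rest; 4 of the 2^4 = 16 assignments to the other variables satisfy what remains.
With v4 = false, by the same count on the reduced clause set, 2 assignments work.
(One model: v0=T, v1=F, v2=F, v3=T, v4=T.)
Total: 4 + 2 = 6.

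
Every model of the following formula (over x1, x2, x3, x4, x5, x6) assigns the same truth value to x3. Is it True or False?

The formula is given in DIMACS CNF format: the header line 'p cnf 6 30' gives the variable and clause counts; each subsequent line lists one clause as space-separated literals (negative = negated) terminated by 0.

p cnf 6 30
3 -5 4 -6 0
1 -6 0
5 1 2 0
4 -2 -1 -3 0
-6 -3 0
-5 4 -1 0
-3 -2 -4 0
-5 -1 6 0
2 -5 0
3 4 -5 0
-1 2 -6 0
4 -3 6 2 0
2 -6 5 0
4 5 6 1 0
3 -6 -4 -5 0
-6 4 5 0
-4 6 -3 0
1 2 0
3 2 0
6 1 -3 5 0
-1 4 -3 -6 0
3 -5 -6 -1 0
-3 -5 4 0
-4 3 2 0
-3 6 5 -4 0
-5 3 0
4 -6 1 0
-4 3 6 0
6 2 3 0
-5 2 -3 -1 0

False

Suppose x3 = True.
The clause (¬x6) is unit, so x6 = False.
The clause (¬x4) is unit, so x4 = False.
The clause (x2) is unit, so x2 = True.
The clause (¬x1) is unit, so x1 = False.
The clause (x5) is unit, so x5 = True.
That conflicts with the unit clause (¬x5).
So every satisfying assignment has x3 = False.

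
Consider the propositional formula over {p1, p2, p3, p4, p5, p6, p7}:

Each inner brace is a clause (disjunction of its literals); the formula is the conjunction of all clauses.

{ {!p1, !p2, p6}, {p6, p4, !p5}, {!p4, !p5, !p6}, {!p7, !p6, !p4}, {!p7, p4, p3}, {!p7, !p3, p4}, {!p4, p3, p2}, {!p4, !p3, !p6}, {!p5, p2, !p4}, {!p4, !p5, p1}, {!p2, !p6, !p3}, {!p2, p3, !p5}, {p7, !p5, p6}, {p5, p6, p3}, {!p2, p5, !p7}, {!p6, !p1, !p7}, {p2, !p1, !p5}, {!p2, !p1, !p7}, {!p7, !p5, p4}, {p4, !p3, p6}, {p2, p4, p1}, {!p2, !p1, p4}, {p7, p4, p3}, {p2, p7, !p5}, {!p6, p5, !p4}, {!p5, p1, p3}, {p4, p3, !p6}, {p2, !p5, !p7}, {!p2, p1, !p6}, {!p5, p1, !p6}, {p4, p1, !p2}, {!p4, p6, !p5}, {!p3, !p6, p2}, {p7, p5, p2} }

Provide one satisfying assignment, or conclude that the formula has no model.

Suppose p1 = false.
Suppose p4 = true.
From the singleton clause (!p5), p5 = false.
From the singleton clause (!p6), p6 = false.
From the singleton clause (p3), p3 = true.
Suppose p2 = true.
From the singleton clause (!p7), p7 = false.
This assignment satisfies each clause.

p1: false, p2: true, p3: true, p4: true, p5: false, p6: false, p7: false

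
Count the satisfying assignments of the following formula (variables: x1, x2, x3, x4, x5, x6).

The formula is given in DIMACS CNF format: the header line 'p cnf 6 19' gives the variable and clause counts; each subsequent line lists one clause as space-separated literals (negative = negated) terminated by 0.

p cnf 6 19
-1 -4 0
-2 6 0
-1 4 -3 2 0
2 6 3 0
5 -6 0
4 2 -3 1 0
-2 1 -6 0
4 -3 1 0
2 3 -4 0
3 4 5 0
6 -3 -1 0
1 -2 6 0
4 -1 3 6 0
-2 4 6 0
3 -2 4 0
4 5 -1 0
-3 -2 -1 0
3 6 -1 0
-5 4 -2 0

There are 2^6 = 64 truth assignments over (x1, x2, x3, x4, x5, x6).
Split on x3. With x3 = True, the clauses containing x3 are satisfied and ¬x3 drops from the rest; 3 of the 2^5 = 32 assignments to the other variables satisfy what remains.
With x3 = False, by the same count on the reduced clause set, 2 assignments work.
(One model: x1=F, x2=F, x3=F, x4=F, x5=T, x6=T.)
Total: 3 + 2 = 5.

5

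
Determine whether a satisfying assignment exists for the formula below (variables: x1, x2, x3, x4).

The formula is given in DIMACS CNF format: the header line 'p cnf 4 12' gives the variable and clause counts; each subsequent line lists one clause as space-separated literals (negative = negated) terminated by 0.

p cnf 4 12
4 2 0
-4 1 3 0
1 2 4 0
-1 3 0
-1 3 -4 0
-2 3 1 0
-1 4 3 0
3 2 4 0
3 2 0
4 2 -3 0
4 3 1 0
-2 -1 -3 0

Try x4 = True.
Try x1 = True.
From the singleton clause (x3), x3 = True.
From the singleton clause (¬x2), x2 = False.
This assignment satisfies each clause.
A satisfying assignment: x1=True, x2=False, x3=True, x4=True.

Yes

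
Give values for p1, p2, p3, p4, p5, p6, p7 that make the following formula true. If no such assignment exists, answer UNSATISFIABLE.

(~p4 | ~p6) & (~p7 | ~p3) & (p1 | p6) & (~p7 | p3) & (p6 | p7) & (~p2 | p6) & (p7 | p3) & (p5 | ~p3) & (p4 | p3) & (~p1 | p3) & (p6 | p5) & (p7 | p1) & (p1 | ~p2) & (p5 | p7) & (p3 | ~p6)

Branch on p4: set p4 = 0.
Unit clause (p3) forces p3 = 1.
Unit clause (~p7) forces p7 = 0.
Unit clause (p6) forces p6 = 1.
Unit clause (p5) forces p5 = 1.
Unit clause (p1) forces p1 = 1.
No clause remains; p2 is free.

p1=1,  p2=0,  p3=1,  p4=0,  p5=1,  p6=1,  p7=0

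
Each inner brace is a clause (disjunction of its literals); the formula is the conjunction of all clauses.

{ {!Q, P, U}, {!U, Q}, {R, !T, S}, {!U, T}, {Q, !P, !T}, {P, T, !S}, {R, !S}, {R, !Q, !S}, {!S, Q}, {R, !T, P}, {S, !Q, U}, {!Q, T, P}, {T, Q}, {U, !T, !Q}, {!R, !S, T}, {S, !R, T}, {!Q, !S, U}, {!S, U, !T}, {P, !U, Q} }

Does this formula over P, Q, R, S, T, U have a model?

Satisfiable

Try U = true.
Unit clause (Q) forces Q = true.
Unit clause (T) forces T = true.
Try R = true.
All clauses hold; P, S can take either value.
A satisfying assignment: P=false; Q=true; R=true; S=false; T=true; U=true.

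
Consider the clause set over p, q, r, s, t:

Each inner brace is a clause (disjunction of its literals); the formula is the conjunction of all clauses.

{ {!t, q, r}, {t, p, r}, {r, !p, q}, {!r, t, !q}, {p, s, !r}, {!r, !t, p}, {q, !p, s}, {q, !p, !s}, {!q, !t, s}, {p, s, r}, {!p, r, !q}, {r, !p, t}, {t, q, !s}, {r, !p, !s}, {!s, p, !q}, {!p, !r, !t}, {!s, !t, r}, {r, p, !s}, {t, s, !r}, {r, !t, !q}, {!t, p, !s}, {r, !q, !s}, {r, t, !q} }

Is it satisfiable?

Suppose t = false.
Suppose p = true.
From the singleton clause (r), r = true.
From the singleton clause (!q), q = false.
From the singleton clause (s), s = true.
Now (!s) is unsatisfied and unit — conflict.
So p must be the other value — set p = false.
From the singleton clause (r), r = true.
From the singleton clause (!q), q = false.
From the singleton clause (s), s = true.
Now (!s) is unsatisfied and unit — conflict.
Neither p = true nor p = false works.
So t must be the other value — set t = true.
Suppose q = true.
From the singleton clause (s), s = true.
From the singleton clause (p), p = true.
From the singleton clause (r), r = true.
Now (!r) is unsatisfied and unit — conflict.
So q must be the other value — set q = false.
From the singleton clause (r), r = true.
From the singleton clause (p), p = true.
Now (!p) is unsatisfied and unit — conflict.
Neither q = true nor q = false works.
Neither t = true nor t = false works.
No assignment satisfies every clause.

Unsatisfiable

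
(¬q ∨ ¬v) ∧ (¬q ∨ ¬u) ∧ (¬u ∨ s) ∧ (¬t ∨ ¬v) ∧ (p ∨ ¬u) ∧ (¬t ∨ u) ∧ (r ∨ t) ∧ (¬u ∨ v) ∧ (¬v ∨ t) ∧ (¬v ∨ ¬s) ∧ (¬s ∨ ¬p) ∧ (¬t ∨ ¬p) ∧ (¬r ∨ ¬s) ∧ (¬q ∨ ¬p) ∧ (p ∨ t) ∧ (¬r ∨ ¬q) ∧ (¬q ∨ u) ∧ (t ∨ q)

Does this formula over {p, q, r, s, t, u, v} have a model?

Branch on q: set q = False.
The clause (t) is unit, so t = True.
The clause (¬v) is unit, so v = False.
The clause (u) is unit, so u = True.
Now (¬u) is unsatisfied and unit — conflict.
Undo q and try q = True.
The clause (¬v) is unit, so v = False.
The clause (¬u) is unit, so u = False.
Now (u) is unsatisfied and unit — conflict.
Neither q = True nor q = False works.
No assignment satisfies every clause.

Unsatisfiable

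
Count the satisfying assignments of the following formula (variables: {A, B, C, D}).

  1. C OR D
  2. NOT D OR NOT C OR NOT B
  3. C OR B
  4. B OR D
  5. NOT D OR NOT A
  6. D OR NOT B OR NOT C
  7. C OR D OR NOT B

2

There are 2^4 = 16 truth assignments over (A, B, C, D).
Check each against the 7 clauses (columns in the order A, B, C, D):
  F F F F  ✗ fails (C OR D)
  F F F T  ✗ fails (C OR B)
  F F T F  ✗ fails (B OR D)
  F F T T  ✓ satisfies all
  F T F F  ✗ fails (C OR D)
  F T F T  ✓ satisfies all
  F T T F  ✗ fails (D OR NOT B OR NOT C)
  F T T T  ✗ fails (NOT D OR NOT C OR NOT B)
  T F F F  ✗ fails (C OR D)
  T F F T  ✗ fails (C OR B)
  T F T F  ✗ fails (B OR D)
  T F T T  ✗ fails (NOT D OR NOT A)
  T T F F  ✗ fails (C OR D)
  T T F T  ✗ fails (NOT D OR NOT A)
  T T T F  ✗ fails (D OR NOT B OR NOT C)
  T T T T  ✗ fails (NOT D OR NOT C OR NOT B)
2 of the 16 rows are models.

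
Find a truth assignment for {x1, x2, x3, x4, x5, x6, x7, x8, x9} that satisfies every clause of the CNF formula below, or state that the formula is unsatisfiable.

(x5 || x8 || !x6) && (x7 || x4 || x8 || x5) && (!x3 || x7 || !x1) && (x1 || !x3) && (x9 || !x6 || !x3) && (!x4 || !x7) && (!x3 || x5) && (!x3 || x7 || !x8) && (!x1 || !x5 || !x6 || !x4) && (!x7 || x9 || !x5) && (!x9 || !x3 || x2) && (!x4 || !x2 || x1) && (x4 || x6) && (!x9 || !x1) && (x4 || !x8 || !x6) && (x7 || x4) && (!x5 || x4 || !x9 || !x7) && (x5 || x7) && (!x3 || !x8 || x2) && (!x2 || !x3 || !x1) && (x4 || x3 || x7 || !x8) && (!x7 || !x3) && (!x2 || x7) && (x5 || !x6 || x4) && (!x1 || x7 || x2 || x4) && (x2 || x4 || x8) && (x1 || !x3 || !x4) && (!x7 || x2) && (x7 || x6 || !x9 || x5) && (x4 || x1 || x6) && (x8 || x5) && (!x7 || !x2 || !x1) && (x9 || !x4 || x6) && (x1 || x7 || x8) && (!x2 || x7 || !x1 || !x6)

Suppose x1 = false.
Unit clause (!x3) forces x3 = false.
Suppose x4 = true.
Unit clause (!x7) forces x7 = false.
Unit clause (!x2) forces x2 = false.
Unit clause (x5) forces x5 = true.
Unit clause (x8) forces x8 = true.
Suppose x9 = true.
Every clause is now satisfied; x6 is unconstrained.

x1=false; x2=false; x3=false; x4=true; x5=true; x6=true; x7=false; x8=true; x9=true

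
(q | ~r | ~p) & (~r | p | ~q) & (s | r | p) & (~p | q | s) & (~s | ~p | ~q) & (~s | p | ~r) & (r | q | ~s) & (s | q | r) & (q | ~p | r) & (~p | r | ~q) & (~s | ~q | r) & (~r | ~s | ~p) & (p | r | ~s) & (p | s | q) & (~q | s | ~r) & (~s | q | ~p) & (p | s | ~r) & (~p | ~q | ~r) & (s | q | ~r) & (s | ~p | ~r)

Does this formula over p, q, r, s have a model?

Case q = 1:
Case r = 0:
Unit clause (~p) forces p = 0.
Unit clause (s) forces s = 1.
But (~s) is also a unit clause — contradiction.
So r must be the other value — set r = 1.
Unit clause (p) forces p = 1.
But (~p) is also a unit clause — contradiction.
Both values of r lead to a conflict.
So q must be the other value — set q = 0.
Case r = 0:
Unit clause (~s) forces s = 0.
But (s) is also a unit clause — contradiction.
So r must be the other value — set r = 1.
Unit clause (~p) forces p = 0.
Unit clause (~s) forces s = 0.
But (s) is also a unit clause — contradiction.
Both values of r lead to a conflict.
Both values of q lead to a conflict.
No assignment satisfies every clause.

Unsatisfiable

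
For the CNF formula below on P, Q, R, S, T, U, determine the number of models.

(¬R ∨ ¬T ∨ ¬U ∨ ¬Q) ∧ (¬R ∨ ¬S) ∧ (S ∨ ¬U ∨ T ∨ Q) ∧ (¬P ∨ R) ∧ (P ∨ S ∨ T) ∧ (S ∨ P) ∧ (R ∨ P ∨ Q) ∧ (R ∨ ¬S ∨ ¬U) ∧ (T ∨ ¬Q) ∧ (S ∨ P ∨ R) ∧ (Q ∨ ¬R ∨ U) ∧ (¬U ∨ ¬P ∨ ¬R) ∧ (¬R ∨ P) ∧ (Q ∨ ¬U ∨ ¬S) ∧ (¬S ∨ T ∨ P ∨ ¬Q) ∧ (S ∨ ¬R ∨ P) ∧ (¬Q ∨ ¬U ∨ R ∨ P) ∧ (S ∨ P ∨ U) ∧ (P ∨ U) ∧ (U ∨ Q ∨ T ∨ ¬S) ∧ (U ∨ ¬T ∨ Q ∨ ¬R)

There are 2^6 = 64 truth assignments over (P, Q, R, S, T, U).
Split on R. With R = True, the clauses containing R are satisfied and ¬R drops from the rest; 1 of the 2^5 = 32 assignments to the other variables satisfy what remains.
With R = False, by the same count on the reduced clause set, 0 assignments work.
(One model: P=T, Q=T, R=T, S=F, T=T, U=F.)
Total: 1 + 0 = 1.

1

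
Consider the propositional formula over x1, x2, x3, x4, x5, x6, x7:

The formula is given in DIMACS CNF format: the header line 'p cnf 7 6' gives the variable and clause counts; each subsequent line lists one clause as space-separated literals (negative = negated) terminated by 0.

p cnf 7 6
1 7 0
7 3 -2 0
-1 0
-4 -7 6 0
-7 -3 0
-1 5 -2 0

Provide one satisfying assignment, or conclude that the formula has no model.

Unit clause (¬x1) forces x1 = False.
Unit clause (x7) forces x7 = True.
Unit clause (¬x3) forces x3 = False.
Try x4 = False.
Every clause is now satisfied; x2, x5, x6 are unconstrained.

x1 ↦ False,  x2 ↦ True,  x3 ↦ False,  x4 ↦ False,  x5 ↦ True,  x6 ↦ True,  x7 ↦ True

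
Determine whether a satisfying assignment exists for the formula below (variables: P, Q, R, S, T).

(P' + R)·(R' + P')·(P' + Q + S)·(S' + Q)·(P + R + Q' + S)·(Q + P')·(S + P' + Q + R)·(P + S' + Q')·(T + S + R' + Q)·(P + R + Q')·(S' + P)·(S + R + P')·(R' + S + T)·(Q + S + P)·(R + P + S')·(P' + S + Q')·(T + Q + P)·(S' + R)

Case P = 0:
The clause (S') is unit, so S = 0.
The clause (Q) is unit, so Q = 1.
The clause (R) is unit, so R = 1.
The clause (T) is unit, so T = 1.
All clauses are satisfied.
A satisfying assignment: P=0,  Q=1,  R=1,  S=0,  T=1.

Yes, satisfiable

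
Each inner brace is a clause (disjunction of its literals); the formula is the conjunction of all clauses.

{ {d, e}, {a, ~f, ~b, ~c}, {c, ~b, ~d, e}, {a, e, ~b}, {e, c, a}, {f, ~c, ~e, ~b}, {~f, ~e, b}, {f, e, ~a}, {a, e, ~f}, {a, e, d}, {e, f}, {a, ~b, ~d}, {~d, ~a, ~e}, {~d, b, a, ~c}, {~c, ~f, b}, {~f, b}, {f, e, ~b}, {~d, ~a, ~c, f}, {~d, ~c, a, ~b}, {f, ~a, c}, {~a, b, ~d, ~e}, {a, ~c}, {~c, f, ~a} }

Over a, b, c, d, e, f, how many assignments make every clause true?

7

There are 2^6 = 64 truth assignments over (a, b, c, d, e, f).
Split on e. With e = 1, the clauses containing e are satisfied and ~e drops from the rest; 6 of the 2^5 = 32 assignments to the other variables satisfy what remains.
With e = 0, by the same count on the reduced clause set, 1 assignment works.
Total: 6 + 1 = 7.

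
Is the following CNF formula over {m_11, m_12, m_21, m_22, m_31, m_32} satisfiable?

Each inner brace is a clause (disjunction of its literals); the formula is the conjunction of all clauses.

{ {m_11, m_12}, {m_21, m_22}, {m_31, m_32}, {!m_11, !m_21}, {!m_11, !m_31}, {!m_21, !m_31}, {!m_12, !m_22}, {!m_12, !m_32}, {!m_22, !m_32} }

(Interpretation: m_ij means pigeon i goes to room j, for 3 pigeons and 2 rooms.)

Case m_11 = true:
Unit clause (!m_21) forces m_21 = false.
Unit clause (m_22) forces m_22 = true.
Unit clause (!m_31) forces m_31 = false.
Unit clause (m_32) forces m_32 = true.
Now (!m_32) is unsatisfied and unit — conflict.
Undo m_11 and try m_11 = false.
Unit clause (m_12) forces m_12 = true.
Unit clause (!m_22) forces m_22 = false.
Unit clause (m_21) forces m_21 = true.
Unit clause (!m_31) forces m_31 = false.
Unit clause (m_32) forces m_32 = true.
Now (!m_32) is unsatisfied and unit — conflict.
Both values of m_11 lead to a conflict.
No assignment satisfies every clause.

Unsatisfiable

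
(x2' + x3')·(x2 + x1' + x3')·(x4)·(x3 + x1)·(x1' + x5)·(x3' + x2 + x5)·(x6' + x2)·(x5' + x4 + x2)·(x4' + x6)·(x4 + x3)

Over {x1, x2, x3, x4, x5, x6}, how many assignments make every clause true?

1

There are 2^6 = 64 truth assignments over (x1, x2, x3, x4, x5, x6).
Split on x2. With x2 = 1, the clauses containing x2 are satisfied and x2' drops from the rest; 1 of the 2^5 = 32 assignments to the other variables satisfy what remains.
With x2 = 0, by the same count on the reduced clause set, 0 assignments work.
Total: 1 + 0 = 1.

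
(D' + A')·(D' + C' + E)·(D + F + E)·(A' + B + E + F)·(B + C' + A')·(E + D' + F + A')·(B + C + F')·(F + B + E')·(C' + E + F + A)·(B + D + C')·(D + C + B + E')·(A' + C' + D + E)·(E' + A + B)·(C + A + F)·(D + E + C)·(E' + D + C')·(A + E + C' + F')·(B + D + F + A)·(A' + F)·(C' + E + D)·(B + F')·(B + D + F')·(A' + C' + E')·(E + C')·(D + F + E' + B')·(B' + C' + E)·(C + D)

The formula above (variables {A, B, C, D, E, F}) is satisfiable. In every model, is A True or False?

False

Suppose A = 1.
Unit clause (D') forces D = 0.
Unit clause (F) forces F = 1.
Unit clause (B) forces B = 1.
Unit clause (C) forces C = 1.
Unit clause (E) forces E = 1.
But (E') is also a unit clause — contradiction.
So every satisfying assignment has A = False.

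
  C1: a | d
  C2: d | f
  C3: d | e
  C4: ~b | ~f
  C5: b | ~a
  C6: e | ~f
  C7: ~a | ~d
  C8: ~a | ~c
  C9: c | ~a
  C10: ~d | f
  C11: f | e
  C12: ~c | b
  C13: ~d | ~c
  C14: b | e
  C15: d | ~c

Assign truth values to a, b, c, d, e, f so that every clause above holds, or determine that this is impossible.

a=0; b=0; c=0; d=1; e=1; f=1

Try a = 0.
Unit clause (d) forces d = 1.
Unit clause (f) forces f = 1.
Unit clause (~b) forces b = 0.
Unit clause (e) forces e = 1.
Unit clause (~c) forces c = 0.
This assignment satisfies each clause.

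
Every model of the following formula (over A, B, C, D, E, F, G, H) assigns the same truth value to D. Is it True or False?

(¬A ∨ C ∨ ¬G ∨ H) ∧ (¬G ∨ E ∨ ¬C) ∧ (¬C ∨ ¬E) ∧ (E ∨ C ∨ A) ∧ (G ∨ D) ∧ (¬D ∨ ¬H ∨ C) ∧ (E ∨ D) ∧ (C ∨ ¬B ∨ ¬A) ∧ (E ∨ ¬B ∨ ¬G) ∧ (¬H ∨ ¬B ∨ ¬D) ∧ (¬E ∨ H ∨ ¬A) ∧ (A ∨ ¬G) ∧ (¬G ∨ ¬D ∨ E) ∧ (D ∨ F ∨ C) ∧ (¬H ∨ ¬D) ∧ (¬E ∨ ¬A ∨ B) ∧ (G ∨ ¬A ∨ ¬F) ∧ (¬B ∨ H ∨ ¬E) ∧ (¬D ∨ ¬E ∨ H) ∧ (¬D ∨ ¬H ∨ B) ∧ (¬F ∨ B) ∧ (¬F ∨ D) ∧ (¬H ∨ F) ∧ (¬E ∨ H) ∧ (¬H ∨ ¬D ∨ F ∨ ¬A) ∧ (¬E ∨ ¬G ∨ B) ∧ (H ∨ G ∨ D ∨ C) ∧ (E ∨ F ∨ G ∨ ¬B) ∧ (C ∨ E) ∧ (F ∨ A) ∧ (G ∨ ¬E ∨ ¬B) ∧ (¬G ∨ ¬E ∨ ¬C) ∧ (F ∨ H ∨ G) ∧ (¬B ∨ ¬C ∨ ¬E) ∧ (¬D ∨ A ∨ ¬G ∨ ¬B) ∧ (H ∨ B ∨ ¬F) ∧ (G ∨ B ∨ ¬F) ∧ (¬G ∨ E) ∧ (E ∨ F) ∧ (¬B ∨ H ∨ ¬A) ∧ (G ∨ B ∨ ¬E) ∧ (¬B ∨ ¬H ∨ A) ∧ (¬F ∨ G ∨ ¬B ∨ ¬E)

Suppose D = False.
The clause (G) is unit, so G = True.
The clause (E) is unit, so E = True.
The clause (¬C) is unit, so C = False.
The clause (A) is unit, so A = True.
The clause (H) is unit, so H = True.
The clause (¬B) is unit, so B = False.
But (B) is also a unit clause — contradiction.
So every satisfying assignment has D = True.

True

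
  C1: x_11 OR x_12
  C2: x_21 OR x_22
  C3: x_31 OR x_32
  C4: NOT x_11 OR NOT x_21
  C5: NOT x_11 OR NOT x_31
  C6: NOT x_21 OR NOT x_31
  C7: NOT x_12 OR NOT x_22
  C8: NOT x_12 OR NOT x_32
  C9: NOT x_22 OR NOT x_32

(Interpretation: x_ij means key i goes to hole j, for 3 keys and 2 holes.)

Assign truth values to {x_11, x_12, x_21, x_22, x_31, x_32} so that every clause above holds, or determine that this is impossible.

UNSATISFIABLE

Case x_11 = true:
The clause (NOT x_21) is unit, so x_21 = false.
The clause (x_22) is unit, so x_22 = true.
The clause (NOT x_31) is unit, so x_31 = false.
The clause (x_32) is unit, so x_32 = true.
That conflicts with the unit clause (NOT x_32).
So x_11 must be the other value — set x_11 = false.
The clause (x_12) is unit, so x_12 = true.
The clause (NOT x_22) is unit, so x_22 = false.
The clause (x_21) is unit, so x_21 = true.
The clause (NOT x_31) is unit, so x_31 = false.
The clause (x_32) is unit, so x_32 = true.
That conflicts with the unit clause (NOT x_32).
Neither x_11 = true nor x_11 = false works.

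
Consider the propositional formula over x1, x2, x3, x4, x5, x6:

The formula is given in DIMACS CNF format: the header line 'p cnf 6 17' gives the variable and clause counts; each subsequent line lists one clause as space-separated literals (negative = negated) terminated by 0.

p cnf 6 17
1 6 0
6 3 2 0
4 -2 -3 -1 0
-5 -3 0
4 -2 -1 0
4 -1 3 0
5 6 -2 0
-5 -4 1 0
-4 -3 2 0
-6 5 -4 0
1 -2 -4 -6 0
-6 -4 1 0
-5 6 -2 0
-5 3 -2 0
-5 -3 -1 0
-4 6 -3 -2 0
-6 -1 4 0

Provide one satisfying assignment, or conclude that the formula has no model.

x1=False,  x2=False,  x3=False,  x4=False,  x5=False,  x6=True

Case x1 = False:
From the singleton clause (x6), x6 = True.
From the singleton clause (¬x4), x4 = False.
Case x5 = False:
All clauses hold; x2, x3 can take either value.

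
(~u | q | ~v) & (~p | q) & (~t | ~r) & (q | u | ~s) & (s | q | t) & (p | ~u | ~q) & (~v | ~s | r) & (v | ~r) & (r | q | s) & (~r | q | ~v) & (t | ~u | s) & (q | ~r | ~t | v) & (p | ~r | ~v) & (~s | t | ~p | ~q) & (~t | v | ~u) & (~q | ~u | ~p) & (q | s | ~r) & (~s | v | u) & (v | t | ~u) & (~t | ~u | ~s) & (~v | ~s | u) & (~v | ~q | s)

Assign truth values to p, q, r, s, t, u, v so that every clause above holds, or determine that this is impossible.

p: 0,  q: 1,  r: 0,  s: 0,  t: 1,  u: 0,  v: 0

Branch on p: set p = 0.
Branch on t: set t = 1.
From the singleton clause (~r), r = 0.
Branch on u: set u = 0.
Branch on q: set q = 1.
Branch on v: set v = 0.
From the singleton clause (~s), s = 0.
Every clause now holds.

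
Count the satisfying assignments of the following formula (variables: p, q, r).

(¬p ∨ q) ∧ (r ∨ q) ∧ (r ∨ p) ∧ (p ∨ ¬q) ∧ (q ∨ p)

There are 2^3 = 8 truth assignments over (p, q, r).
Check each against the 5 clauses (columns in the order p, q, r):
  F F F  ✗ fails (r ∨ q)
  F F T  ✗ fails (q ∨ p)
  F T F  ✗ fails (r ∨ p)
  F T T  ✗ fails (p ∨ ¬q)
  T F F  ✗ fails (¬p ∨ q)
  T F T  ✗ fails (¬p ∨ q)
  T T F  ✓ satisfies all
  T T T  ✓ satisfies all
2 of the 8 rows are models.

2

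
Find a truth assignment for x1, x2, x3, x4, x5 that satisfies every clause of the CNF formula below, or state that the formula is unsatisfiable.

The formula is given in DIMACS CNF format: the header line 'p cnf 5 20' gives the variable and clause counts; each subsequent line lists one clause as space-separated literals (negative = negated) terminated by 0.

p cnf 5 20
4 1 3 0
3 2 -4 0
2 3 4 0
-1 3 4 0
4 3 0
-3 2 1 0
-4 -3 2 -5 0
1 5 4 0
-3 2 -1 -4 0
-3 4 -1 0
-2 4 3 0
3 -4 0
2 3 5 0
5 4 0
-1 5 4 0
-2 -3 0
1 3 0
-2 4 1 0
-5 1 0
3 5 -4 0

Try x4 = True.
From the singleton clause (x3), x3 = True.
From the singleton clause (¬x2), x2 = False.
From the singleton clause (x1), x1 = True.
That conflicts with the unit clause (¬x1).
That branch fails; take x4 = False instead.
From the singleton clause (x3), x3 = True.
From the singleton clause (¬x1), x1 = False.
From the singleton clause (x2), x2 = True.
That conflicts with the unit clause (¬x2).
Either choice for x4 ends in contradiction.

UNSATISFIABLE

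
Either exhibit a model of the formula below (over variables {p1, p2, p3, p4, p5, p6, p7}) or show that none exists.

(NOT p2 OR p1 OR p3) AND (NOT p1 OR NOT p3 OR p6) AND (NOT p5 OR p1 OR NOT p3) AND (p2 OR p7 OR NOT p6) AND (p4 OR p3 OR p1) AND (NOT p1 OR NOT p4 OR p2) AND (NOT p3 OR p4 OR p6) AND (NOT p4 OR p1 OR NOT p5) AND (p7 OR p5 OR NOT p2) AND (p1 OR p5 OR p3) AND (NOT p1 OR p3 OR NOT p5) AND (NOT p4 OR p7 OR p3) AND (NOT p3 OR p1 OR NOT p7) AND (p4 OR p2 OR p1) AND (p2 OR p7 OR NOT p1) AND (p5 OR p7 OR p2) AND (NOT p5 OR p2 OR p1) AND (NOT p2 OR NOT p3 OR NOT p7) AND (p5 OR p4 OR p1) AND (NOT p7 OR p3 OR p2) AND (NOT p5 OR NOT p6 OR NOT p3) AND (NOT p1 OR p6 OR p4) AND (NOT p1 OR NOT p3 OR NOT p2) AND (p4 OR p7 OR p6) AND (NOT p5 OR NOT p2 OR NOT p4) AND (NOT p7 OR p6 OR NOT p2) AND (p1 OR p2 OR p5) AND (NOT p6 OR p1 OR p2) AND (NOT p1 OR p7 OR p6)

p1: true; p2: true; p3: false; p4: false; p5: false; p6: true; p7: true

Try p2 = true.
Try p1 = true.
From the singleton clause (NOT p3), p3 = false.
From the singleton clause (NOT p5), p5 = false.
From the singleton clause (p7), p7 = true.
From the singleton clause (p6), p6 = true.
Every clause is now satisfied; p4 is unconstrained.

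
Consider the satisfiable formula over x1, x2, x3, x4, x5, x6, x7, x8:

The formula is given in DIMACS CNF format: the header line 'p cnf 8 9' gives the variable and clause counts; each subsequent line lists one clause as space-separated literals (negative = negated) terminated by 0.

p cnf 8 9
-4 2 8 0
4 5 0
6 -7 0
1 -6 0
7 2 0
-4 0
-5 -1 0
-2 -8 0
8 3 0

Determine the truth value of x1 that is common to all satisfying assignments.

Suppose x1 = True.
(¬x4) alone gives x4 = False.
(x5) alone gives x5 = True.
Now (¬x5) is unsatisfied and unit — conflict.
So every satisfying assignment has x1 = False.

False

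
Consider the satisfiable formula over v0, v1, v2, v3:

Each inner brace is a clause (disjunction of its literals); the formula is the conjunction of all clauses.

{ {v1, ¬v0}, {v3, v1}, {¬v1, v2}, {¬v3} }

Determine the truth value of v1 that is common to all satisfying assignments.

True

Suppose v1 = False.
Unit clause (¬v0) forces v0 = False.
Unit clause (v3) forces v3 = True.
But (¬v3) is also a unit clause — contradiction.
So every satisfying assignment has v1 = True.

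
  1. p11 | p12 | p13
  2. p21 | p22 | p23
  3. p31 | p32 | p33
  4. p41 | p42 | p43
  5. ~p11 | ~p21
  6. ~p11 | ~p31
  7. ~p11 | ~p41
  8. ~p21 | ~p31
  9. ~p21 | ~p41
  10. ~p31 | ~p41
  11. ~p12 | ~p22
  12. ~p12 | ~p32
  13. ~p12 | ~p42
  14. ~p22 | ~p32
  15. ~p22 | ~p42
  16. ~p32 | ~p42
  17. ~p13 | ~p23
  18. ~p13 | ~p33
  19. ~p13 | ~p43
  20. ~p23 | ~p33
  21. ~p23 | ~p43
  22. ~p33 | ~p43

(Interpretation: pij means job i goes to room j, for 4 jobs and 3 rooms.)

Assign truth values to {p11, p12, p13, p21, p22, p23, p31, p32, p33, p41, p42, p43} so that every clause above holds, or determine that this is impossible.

Try p11 = 0.
Try p12 = 1.
Unit clause (~p22) forces p22 = 0.
Unit clause (~p32) forces p32 = 0.
Unit clause (~p42) forces p42 = 0.
Try p21 = 1.
Unit clause (~p31) forces p31 = 0.
Unit clause (p33) forces p33 = 1.
Unit clause (~p41) forces p41 = 0.
Unit clause (p43) forces p43 = 1.
Now (~p43) is unsatisfied and unit — conflict.
So p21 must be the other value — set p21 = 0.
Unit clause (p23) forces p23 = 1.
Unit clause (~p13) forces p13 = 0.
Unit clause (~p33) forces p33 = 0.
Unit clause (p31) forces p31 = 1.
Unit clause (~p41) forces p41 = 0.
Unit clause (p43) forces p43 = 1.
Now (~p43) is unsatisfied and unit — conflict.
Either choice for p21 ends in contradiction.
So p12 must be the other value — set p12 = 0.
Unit clause (p13) forces p13 = 1.
Unit clause (~p23) forces p23 = 0.
Unit clause (~p33) forces p33 = 0.
Unit clause (~p43) forces p43 = 0.
Try p21 = 1.
Unit clause (~p31) forces p31 = 0.
Unit clause (p32) forces p32 = 1.
Unit clause (~p41) forces p41 = 0.
Unit clause (p42) forces p42 = 1.
Now (~p42) is unsatisfied and unit — conflict.
So p21 must be the other value — set p21 = 0.
Unit clause (p22) forces p22 = 1.
Unit clause (~p32) forces p32 = 0.
Unit clause (p31) forces p31 = 1.
Unit clause (~p41) forces p41 = 0.
Unit clause (p42) forces p42 = 1.
Now (~p42) is unsatisfied and unit — conflict.
Either choice for p21 ends in contradiction.
Either choice for p12 ends in contradiction.
So p11 must be the other value — set p11 = 1.
Unit clause (~p21) forces p21 = 0.
Unit clause (~p31) forces p31 = 0.
Unit clause (~p41) forces p41 = 0.
Try p22 = 1.
Unit clause (~p12) forces p12 = 0.
Unit clause (~p32) forces p32 = 0.
Unit clause (p33) forces p33 = 1.
Unit clause (~p42) forces p42 = 0.
Unit clause (p43) forces p43 = 1.
Now (~p43) is unsatisfied and unit — conflict.
So p22 must be the other value — set p22 = 0.
Unit clause (p23) forces p23 = 1.
Unit clause (~p13) forces p13 = 0.
Unit clause (~p33) forces p33 = 0.
Unit clause (p32) forces p32 = 1.
Unit clause (~p12) forces p12 = 0.
Unit clause (~p42) forces p42 = 0.
Unit clause (p43) forces p43 = 1.
Now (~p43) is unsatisfied and unit — conflict.
Either choice for p22 ends in contradiction.
Either choice for p11 ends in contradiction.

UNSATISFIABLE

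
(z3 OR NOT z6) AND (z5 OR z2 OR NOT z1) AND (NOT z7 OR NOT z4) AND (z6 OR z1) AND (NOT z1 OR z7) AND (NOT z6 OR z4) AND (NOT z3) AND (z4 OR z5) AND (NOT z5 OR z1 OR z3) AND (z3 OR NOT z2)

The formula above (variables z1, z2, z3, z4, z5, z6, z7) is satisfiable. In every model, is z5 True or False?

True

Suppose z5 = false.
From the singleton clause (NOT z3), z3 = false.
From the singleton clause (NOT z6), z6 = false.
From the singleton clause (z1), z1 = true.
From the singleton clause (z2), z2 = true.
That conflicts with the unit clause (NOT z2).
So every satisfying assignment has z5 = True.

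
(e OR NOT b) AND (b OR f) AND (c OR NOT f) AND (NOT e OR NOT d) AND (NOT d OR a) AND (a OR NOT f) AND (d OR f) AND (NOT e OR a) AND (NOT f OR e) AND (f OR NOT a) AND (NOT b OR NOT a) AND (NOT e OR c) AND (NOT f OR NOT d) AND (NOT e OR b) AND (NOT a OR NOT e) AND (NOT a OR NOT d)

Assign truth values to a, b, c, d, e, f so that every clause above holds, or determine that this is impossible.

Suppose e = true.
(NOT d) alone gives d = false.
(f) alone gives f = true.
(c) alone gives c = true.
(a) alone gives a = true.
Now (NOT a) is unsatisfied and unit — conflict.
Undo e and try e = false.
(NOT b) alone gives b = false.
(f) alone gives f = true.
Now (NOT f) is unsatisfied and unit — conflict.
Neither e = true nor e = false works.

UNSATISFIABLE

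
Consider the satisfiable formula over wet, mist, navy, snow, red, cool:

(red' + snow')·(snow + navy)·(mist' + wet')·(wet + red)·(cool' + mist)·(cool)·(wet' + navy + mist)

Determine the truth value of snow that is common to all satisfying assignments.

Suppose snow = 1.
(red') alone gives red = 0.
(wet) alone gives wet = 1.
(mist') alone gives mist = 0.
(cool') alone gives cool = 0.
That conflicts with the unit clause (cool).
So every satisfying assignment has snow = False.

False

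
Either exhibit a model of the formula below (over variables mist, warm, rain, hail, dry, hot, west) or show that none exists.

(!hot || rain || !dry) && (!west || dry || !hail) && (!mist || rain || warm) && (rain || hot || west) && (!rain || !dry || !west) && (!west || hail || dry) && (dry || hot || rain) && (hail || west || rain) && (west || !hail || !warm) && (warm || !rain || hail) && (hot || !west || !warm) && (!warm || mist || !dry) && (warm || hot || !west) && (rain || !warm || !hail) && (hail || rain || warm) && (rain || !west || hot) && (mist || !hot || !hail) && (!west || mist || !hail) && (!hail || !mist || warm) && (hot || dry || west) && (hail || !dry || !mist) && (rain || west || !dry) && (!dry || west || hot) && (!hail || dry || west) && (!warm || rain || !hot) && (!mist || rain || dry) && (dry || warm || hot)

Branch on hot: set hot = true.
Branch on rain: set rain = true.
Branch on dry: set dry = false.
Branch on west: set west = false.
Unit clause (!hail) forces hail = false.
Unit clause (warm) forces warm = true.
Every clause is now satisfied; mist is unconstrained.

mist=true, warm=true, rain=true, hail=false, dry=false, hot=true, west=false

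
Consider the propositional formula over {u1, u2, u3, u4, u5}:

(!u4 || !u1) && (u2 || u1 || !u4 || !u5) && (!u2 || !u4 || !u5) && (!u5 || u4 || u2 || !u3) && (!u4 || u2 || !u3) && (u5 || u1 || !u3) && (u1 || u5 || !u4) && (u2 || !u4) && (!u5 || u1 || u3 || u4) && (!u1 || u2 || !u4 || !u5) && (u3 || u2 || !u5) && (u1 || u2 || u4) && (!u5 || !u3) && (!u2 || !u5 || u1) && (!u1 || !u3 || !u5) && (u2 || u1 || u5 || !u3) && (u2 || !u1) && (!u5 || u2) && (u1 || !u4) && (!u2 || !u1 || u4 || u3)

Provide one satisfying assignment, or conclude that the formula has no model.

u1: true, u2: true, u3: true, u4: false, u5: false

Case u4 = false:
Case u1 = true:
Unit clause (u2) forces u2 = true.
Unit clause (u3) forces u3 = true.
Unit clause (!u5) forces u5 = false.
Every clause now holds.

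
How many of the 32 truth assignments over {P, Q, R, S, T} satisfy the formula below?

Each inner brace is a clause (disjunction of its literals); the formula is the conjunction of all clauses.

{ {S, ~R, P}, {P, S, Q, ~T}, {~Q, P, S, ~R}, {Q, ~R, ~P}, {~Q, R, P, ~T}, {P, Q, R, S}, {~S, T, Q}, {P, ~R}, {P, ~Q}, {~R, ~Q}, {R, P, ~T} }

There are 2^5 = 32 truth assignments over (P, Q, R, S, T).
Split on R. With R = 1, the clauses containing R are satisfied and ~R drops from the rest; 0 of the 2^4 = 16 assignments to the other variables satisfy what remains.
With R = 0, by the same count on the reduced clause set, 7 assignments work.
Total: 0 + 7 = 7.

7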